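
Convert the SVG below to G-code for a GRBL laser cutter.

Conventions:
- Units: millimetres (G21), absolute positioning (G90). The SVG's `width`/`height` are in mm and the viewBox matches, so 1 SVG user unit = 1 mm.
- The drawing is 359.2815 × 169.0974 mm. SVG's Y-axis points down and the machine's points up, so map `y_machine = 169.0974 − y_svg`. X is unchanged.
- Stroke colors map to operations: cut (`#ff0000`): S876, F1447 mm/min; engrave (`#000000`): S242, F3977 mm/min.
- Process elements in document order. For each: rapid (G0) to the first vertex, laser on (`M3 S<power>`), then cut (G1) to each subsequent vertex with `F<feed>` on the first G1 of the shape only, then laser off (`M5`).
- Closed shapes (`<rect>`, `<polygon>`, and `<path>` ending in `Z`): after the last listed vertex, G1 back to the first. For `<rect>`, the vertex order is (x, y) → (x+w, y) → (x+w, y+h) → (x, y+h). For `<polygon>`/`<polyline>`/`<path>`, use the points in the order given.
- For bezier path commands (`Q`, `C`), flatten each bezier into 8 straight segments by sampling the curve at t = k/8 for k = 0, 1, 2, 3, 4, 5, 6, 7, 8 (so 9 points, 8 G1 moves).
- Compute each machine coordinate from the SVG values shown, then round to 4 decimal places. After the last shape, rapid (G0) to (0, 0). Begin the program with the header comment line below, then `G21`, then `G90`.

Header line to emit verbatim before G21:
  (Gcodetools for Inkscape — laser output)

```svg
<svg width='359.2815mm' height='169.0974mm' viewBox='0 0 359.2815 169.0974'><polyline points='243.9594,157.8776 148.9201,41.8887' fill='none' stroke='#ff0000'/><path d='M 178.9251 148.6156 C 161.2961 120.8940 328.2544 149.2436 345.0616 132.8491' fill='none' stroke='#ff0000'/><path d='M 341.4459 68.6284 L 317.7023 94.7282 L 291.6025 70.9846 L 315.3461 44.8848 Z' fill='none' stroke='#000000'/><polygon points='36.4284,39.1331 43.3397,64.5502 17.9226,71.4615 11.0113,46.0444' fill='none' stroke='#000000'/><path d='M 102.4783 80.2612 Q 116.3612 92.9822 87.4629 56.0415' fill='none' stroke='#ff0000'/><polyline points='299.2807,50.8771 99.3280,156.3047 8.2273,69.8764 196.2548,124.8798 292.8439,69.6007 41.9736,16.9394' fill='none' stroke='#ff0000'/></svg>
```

(Gcodetools for Inkscape — laser output)
G21
G90
G0 X243.9594 Y11.2198
M3 S876
G1 X148.9201 Y127.2087 F1447
M5
G0 X178.9251 Y20.4818
M3 S876
G1 X180.3130 Y28.4460 F1447
G1 X195.0832 Y32.3349
G1 X219.3130 Y33.3300
G1 X249.0798 Y32.6127
G1 X280.4607 Y31.3645
G1 X309.5332 Y30.7667
G1 X332.3744 Y32.0008
G1 X345.0616 Y36.2483
M5
G0 X341.4459 Y100.4690
M3 S242
G1 X317.7023 Y74.3692 F3977
G1 X291.6025 Y98.1128
G1 X315.3461 Y124.2126
G1 X341.4459 Y100.4690
M5
G0 X36.4284 Y129.9643
M3 S242
G1 X43.3397 Y104.5472 F3977
G1 X17.9226 Y97.6359
G1 X11.0113 Y123.0530
G1 X36.4284 Y129.9643
M5
G0 X102.4783 Y88.8362
M3 S876
G1 X105.2806 Y86.4319 F1447
G1 X106.7459 Y85.5796
G1 X106.8744 Y86.2791
G1 X105.6659 Y88.5306
G1 X103.1205 Y92.3341
G1 X99.2382 Y97.6894
G1 X94.0190 Y104.5967
G1 X87.4629 Y113.0559
M5
G0 X299.2807 Y118.2203
M3 S876
G1 X99.3280 Y12.7927 F1447
G1 X8.2273 Y99.2210
G1 X196.2548 Y44.2176
G1 X292.8439 Y99.4967
G1 X41.9736 Y152.1580
M5
G0 X0.0000 Y0.0000

1 u = 1 mm; y_m = 169.0974 − y.

[1] `<polyline>` line segment, #ff0000→cut S876 F1447: (243.9594,11.2198) → (148.9201,127.2087)

[2] `<path>` cubic bezier, #ff0000→cut S876 F1447: (178.9251,20.4818) → (180.3130,28.4460) → (195.0832,32.3349) → (219.3130,33.3300) → (249.0798,32.6127) → (280.4607,31.3645) → (309.5332,30.7667) → (332.3744,32.0008) → (345.0616,36.2483)

[3] `<path>` regular polygon, #000000→engrave S242 F3977: (341.4459,100.4690) → (317.7023,74.3692) → (291.6025,98.1128) → (315.3461,124.2126) → (341.4459,100.4690) (closed)

[4] `<polygon>` regular polygon, #000000→engrave S242 F3977: (36.4284,129.9643) → (43.3397,104.5472) → (17.9226,97.6359) → (11.0113,123.0530) → (36.4284,129.9643) (closed)

[5] `<path>` quadratic bezier, #ff0000→cut S876 F1447: (102.4783,88.8362) → (105.2806,86.4319) → (106.7459,85.5796) → (106.8744,86.2791) → (105.6659,88.5306) → (103.1205,92.3341) → (99.2382,97.6894) → (94.0190,104.5967) → (87.4629,113.0559)

[6] `<polyline>` open polyline, #ff0000→cut S876 F1447: (299.2807,118.2203) → (99.3280,12.7927) → (8.2273,99.2210) → (196.2548,44.2176) → (292.8439,99.4967) → (41.9736,152.1580)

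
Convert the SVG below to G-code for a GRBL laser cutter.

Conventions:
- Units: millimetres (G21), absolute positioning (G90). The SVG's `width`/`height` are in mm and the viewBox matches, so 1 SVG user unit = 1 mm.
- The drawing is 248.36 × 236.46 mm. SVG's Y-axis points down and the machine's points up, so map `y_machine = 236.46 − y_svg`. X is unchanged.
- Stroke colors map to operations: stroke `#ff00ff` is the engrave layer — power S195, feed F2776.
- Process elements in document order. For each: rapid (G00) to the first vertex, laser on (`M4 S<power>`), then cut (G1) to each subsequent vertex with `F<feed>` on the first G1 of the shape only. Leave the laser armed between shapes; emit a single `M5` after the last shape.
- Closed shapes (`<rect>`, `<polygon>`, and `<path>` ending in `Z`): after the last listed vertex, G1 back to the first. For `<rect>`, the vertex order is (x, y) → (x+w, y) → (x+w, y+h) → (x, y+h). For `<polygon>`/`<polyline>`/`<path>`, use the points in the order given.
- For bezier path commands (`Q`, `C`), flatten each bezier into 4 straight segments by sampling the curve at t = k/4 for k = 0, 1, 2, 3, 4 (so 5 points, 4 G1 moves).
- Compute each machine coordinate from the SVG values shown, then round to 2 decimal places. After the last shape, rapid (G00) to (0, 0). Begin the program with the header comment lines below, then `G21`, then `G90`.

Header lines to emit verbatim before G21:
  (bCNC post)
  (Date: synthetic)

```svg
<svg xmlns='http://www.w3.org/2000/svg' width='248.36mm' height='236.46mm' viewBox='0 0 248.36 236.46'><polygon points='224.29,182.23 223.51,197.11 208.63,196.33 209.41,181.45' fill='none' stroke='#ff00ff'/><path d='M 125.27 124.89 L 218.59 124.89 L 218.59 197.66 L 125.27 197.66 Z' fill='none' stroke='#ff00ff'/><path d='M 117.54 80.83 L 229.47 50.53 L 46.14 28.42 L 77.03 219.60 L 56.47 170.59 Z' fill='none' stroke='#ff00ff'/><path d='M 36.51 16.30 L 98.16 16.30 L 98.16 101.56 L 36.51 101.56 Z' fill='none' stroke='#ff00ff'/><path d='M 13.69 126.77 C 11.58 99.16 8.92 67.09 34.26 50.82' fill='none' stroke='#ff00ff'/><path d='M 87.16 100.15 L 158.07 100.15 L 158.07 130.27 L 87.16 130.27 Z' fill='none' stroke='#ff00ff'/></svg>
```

(bCNC post)
(Date: synthetic)
G21
G90
G00 X224.29 Y54.23
M4 S195
G1 X223.51 Y39.35 F2776
G1 X208.63 Y40.13
G1 X209.41 Y55.01
G1 X224.29 Y54.23
G00 X125.27 Y111.57
M4 S195
G1 X218.59 Y111.57 F2776
G1 X218.59 Y38.80
G1 X125.27 Y38.80
G1 X125.27 Y111.57
G00 X117.54 Y155.63
M4 S195
G1 X229.47 Y185.93 F2776
G1 X46.14 Y208.04
G1 X77.03 Y16.86
G1 X56.47 Y65.87
G1 X117.54 Y155.63
G00 X36.51 Y220.16
M4 S195
G1 X98.16 Y220.16 F2776
G1 X98.16 Y134.90
G1 X36.51 Y134.90
G1 X36.51 Y220.16
G00 X13.69 Y109.69
M4 S195
G1 X12.45 Y130.92 F2776
G1 X13.68 Y151.92
G1 X20.06 Y170.79
G1 X34.26 Y185.64
G00 X87.16 Y136.31
M4 S195
G1 X158.07 Y136.31 F2776
G1 X158.07 Y106.19
G1 X87.16 Y106.19
G1 X87.16 Y136.31
M5
G00 X0.00 Y0.00

Since the viewBox matches the mm dimensions, user units are millimetres directly. The only transform is the Y-flip y_m = 236.46 − y_svg.

Shape 1 is a regular polygon drawn with `<polygon>`. Its stroke #ff00ff means engrave at S195, F2776. After flipping Y the toolpath is (224.29,54.23) → (223.51,39.35) → (208.63,40.13) → (209.41,55.01) → (224.29,54.23), returning to the start.

Shape 2 is a rectangle drawn with `<path>`. Its stroke #ff00ff means engrave at S195, F2776. After flipping Y the toolpath is (125.27,111.57) → (218.59,111.57) → (218.59,38.80) → (125.27,38.80) → (125.27,111.57), returning to the start.

Shape 3 is a closed polygon drawn with `<path>`. Its stroke #ff00ff means engrave at S195, F2776. After flipping Y the toolpath is (117.54,155.63) → (229.47,185.93) → (46.14,208.04) → (77.03,16.86) → (56.47,65.87) → (117.54,155.63), returning to the start.

Shape 4 is a rectangle drawn with `<path>`. Its stroke #ff00ff means engrave at S195, F2776. After flipping Y the toolpath is (36.51,220.16) → (98.16,220.16) → (98.16,134.90) → (36.51,134.90) → (36.51,220.16), returning to the start.

Shape 5 is a cubic bezier drawn with `<path>`. Its stroke #ff00ff means engrave at S195, F2776. After flipping Y the toolpath is (13.69,109.69) → (12.45,130.92) → (13.68,151.92) → (20.06,170.79) → (34.26,185.64).

Shape 6 is a rectangle drawn with `<path>`. Its stroke #ff00ff means engrave at S195, F2776. After flipping Y the toolpath is (87.16,136.31) → (158.07,136.31) → (158.07,106.19) → (87.16,106.19) → (87.16,136.31), returning to the start.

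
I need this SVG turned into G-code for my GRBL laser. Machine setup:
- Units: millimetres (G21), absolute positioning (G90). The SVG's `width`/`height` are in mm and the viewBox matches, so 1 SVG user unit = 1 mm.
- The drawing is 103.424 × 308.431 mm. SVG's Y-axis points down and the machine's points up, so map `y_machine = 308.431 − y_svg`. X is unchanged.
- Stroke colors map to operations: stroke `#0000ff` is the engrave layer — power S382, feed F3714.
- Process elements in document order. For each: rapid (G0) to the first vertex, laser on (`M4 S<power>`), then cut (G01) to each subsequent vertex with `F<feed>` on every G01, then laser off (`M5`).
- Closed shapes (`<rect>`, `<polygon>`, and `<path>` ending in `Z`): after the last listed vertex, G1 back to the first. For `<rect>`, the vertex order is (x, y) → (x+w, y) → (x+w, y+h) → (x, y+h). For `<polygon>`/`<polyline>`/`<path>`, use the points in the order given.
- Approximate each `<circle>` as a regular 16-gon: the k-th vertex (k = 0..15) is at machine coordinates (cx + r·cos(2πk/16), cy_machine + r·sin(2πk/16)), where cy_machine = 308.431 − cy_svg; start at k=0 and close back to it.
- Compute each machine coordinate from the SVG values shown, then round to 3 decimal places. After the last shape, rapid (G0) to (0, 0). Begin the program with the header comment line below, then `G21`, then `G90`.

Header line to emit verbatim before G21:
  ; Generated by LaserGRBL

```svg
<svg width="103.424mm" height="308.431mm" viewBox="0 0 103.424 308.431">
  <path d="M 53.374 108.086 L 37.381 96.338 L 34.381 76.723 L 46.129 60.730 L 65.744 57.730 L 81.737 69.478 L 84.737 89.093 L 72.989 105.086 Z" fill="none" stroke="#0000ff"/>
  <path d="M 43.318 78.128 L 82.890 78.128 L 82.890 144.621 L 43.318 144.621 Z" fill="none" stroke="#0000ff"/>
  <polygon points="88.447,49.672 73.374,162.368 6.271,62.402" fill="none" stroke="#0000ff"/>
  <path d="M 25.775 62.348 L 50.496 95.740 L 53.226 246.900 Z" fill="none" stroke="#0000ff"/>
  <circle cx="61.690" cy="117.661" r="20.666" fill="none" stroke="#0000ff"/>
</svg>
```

1 u = 1 mm; y_m = 308.431 − y.

[1] `<path>` regular polygon, #0000ff→engrave S382 F3714: (53.374,200.345) → (37.381,212.093) → (34.381,231.708) → (46.129,247.701) → (65.744,250.701) → (81.737,238.953) → (84.737,219.338) → (72.989,203.345) → (53.374,200.345) (closed)

[2] `<path>` rectangle, #0000ff→engrave S382 F3714: (43.318,230.303) → (82.890,230.303) → (82.890,163.810) → (43.318,163.810) → (43.318,230.303) (closed)

[3] `<polygon>` closed polygon, #0000ff→engrave S382 F3714: (88.447,258.759) → (73.374,146.063) → (6.271,246.029) → (88.447,258.759) (closed)

[4] `<path>` closed polygon, #0000ff→engrave S382 F3714: (25.775,246.083) → (50.496,212.691) → (53.226,61.531) → (25.775,246.083) (closed)

[5] `<circle>` circle, #0000ff→engrave S382 F3714: (82.356,190.770) → (80.783,198.679) → (76.303,205.383) → (69.599,209.863) → (61.690,211.436) → (53.781,209.863) → (47.077,205.383) → (42.597,198.679) → (41.024,190.770) → (42.597,182.861) → (47.077,176.157) → (53.781,171.677) → (61.690,170.104) → (69.599,171.677) → (76.303,176.157) → (80.783,182.861) → (82.356,190.770) (closed)

; Generated by LaserGRBL
G21
G90
G0 X53.374 Y200.345
M4 S382
G01 X37.381 Y212.093 F3714
G01 X34.381 Y231.708 F3714
G01 X46.129 Y247.701 F3714
G01 X65.744 Y250.701 F3714
G01 X81.737 Y238.953 F3714
G01 X84.737 Y219.338 F3714
G01 X72.989 Y203.345 F3714
G01 X53.374 Y200.345 F3714
M5
G0 X43.318 Y230.303
M4 S382
G01 X82.890 Y230.303 F3714
G01 X82.890 Y163.810 F3714
G01 X43.318 Y163.810 F3714
G01 X43.318 Y230.303 F3714
M5
G0 X88.447 Y258.759
M4 S382
G01 X73.374 Y146.063 F3714
G01 X6.271 Y246.029 F3714
G01 X88.447 Y258.759 F3714
M5
G0 X25.775 Y246.083
M4 S382
G01 X50.496 Y212.691 F3714
G01 X53.226 Y61.531 F3714
G01 X25.775 Y246.083 F3714
M5
G0 X82.356 Y190.770
M4 S382
G01 X80.783 Y198.679 F3714
G01 X76.303 Y205.383 F3714
G01 X69.599 Y209.863 F3714
G01 X61.690 Y211.436 F3714
G01 X53.781 Y209.863 F3714
G01 X47.077 Y205.383 F3714
G01 X42.597 Y198.679 F3714
G01 X41.024 Y190.770 F3714
G01 X42.597 Y182.861 F3714
G01 X47.077 Y176.157 F3714
G01 X53.781 Y171.677 F3714
G01 X61.690 Y170.104 F3714
G01 X69.599 Y171.677 F3714
G01 X76.303 Y176.157 F3714
G01 X80.783 Y182.861 F3714
G01 X82.356 Y190.770 F3714
M5
G0 X0.000 Y0.000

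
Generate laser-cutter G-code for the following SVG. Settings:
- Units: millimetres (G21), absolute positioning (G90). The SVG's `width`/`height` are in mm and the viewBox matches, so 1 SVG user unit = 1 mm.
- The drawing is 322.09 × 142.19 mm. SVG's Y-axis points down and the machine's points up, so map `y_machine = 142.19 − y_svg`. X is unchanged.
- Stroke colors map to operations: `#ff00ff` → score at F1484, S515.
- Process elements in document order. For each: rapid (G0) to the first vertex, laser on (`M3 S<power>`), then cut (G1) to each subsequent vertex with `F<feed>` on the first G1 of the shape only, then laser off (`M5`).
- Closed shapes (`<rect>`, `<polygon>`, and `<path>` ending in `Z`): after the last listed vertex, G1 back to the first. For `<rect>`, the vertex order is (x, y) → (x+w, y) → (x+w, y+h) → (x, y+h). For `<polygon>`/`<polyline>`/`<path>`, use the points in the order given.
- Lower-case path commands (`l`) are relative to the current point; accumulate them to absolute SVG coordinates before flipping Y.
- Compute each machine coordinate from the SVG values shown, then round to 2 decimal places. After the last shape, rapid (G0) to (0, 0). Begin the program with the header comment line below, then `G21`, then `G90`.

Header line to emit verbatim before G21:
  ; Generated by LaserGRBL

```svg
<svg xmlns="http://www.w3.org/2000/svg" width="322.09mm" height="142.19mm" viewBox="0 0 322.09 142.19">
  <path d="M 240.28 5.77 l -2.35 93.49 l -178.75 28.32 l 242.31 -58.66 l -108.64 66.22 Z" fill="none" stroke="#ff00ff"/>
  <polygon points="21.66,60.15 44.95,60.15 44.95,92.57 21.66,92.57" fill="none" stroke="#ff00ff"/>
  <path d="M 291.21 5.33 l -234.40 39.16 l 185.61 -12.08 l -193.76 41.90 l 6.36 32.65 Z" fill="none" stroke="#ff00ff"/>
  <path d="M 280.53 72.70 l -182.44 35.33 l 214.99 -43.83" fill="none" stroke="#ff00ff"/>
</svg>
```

; Generated by LaserGRBL
G21
G90
G0 X240.28 Y136.42
M3 S515
G1 X237.93 Y42.93 F1484
G1 X59.18 Y14.61
G1 X301.49 Y73.27
G1 X192.85 Y7.05
G1 X240.28 Y136.42
M5
G0 X21.66 Y82.04
M3 S515
G1 X44.95 Y82.04 F1484
G1 X44.95 Y49.62
G1 X21.66 Y49.62
G1 X21.66 Y82.04
M5
G0 X291.21 Y136.86
M3 S515
G1 X56.81 Y97.70 F1484
G1 X242.42 Y109.78
G1 X48.66 Y67.88
G1 X55.02 Y35.23
G1 X291.21 Y136.86
M5
G0 X280.53 Y69.49
M3 S515
G1 X98.09 Y34.16 F1484
G1 X313.08 Y77.99
M5
G0 X0.00 Y0.00

Since the viewBox matches the mm dimensions, user units are millimetres directly. The only transform is the Y-flip y_m = 142.19 − y_svg.

Shape 1 is a closed polygon drawn with `<path>`. Its stroke #ff00ff means score at S515, F1484. After flipping Y the toolpath is (240.28,136.42) → (237.93,42.93) → (59.18,14.61) → (301.49,73.27) → (192.85,7.05) → (240.28,136.42), returning to the start.

Shape 2 is a rectangle drawn with `<polygon>`. Its stroke #ff00ff means score at S515, F1484. After flipping Y the toolpath is (21.66,82.04) → (44.95,82.04) → (44.95,49.62) → (21.66,49.62) → (21.66,82.04), returning to the start.

Shape 3 is a closed polygon drawn with `<path>`. Its stroke #ff00ff means score at S515, F1484. After flipping Y the toolpath is (291.21,136.86) → (56.81,97.70) → (242.42,109.78) → (48.66,67.88) → (55.02,35.23) → (291.21,136.86), returning to the start.

Shape 4 is a open polyline drawn with `<path>`. Its stroke #ff00ff means score at S515, F1484. After flipping Y the toolpath is (280.53,69.49) → (98.09,34.16) → (313.08,77.99).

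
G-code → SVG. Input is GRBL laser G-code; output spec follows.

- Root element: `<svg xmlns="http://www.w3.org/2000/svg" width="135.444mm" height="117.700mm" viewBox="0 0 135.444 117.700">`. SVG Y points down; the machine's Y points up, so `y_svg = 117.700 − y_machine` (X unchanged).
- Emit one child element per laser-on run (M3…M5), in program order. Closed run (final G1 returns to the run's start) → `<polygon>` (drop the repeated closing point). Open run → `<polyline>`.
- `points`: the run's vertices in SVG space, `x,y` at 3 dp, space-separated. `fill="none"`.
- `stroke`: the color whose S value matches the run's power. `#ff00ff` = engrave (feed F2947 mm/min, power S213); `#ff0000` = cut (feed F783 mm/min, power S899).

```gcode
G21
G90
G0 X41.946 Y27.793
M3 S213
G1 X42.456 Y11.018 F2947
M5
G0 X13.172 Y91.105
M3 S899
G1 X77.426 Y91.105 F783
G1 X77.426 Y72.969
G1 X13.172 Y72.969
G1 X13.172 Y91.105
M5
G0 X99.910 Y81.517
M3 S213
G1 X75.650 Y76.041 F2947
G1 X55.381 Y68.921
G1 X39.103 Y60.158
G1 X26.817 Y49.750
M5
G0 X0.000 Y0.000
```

y_svg = 117.700 − y_m.

[1] S213→`#ff00ff` (engrave); open run; points: 41.946,89.907 42.456,106.682

[2] S899→`#ff0000` (cut); closed run; points: 13.172,26.595 77.426,26.595 77.426,44.731 13.172,44.731

[3] S213→`#ff00ff` (engrave); open run; points: 99.910,36.183 75.650,41.659 55.381,48.779 39.103,57.542 26.817,67.950

<svg xmlns="http://www.w3.org/2000/svg" width="135.444mm" height="117.700mm" viewBox="0 0 135.444 117.700">
  <polyline points="41.946,89.907 42.456,106.682" fill="none" stroke="#ff00ff"/>
  <polygon points="13.172,26.595 77.426,26.595 77.426,44.731 13.172,44.731" fill="none" stroke="#ff0000"/>
  <polyline points="99.910,36.183 75.650,41.659 55.381,48.779 39.103,57.542 26.817,67.950" fill="none" stroke="#ff00ff"/>
</svg>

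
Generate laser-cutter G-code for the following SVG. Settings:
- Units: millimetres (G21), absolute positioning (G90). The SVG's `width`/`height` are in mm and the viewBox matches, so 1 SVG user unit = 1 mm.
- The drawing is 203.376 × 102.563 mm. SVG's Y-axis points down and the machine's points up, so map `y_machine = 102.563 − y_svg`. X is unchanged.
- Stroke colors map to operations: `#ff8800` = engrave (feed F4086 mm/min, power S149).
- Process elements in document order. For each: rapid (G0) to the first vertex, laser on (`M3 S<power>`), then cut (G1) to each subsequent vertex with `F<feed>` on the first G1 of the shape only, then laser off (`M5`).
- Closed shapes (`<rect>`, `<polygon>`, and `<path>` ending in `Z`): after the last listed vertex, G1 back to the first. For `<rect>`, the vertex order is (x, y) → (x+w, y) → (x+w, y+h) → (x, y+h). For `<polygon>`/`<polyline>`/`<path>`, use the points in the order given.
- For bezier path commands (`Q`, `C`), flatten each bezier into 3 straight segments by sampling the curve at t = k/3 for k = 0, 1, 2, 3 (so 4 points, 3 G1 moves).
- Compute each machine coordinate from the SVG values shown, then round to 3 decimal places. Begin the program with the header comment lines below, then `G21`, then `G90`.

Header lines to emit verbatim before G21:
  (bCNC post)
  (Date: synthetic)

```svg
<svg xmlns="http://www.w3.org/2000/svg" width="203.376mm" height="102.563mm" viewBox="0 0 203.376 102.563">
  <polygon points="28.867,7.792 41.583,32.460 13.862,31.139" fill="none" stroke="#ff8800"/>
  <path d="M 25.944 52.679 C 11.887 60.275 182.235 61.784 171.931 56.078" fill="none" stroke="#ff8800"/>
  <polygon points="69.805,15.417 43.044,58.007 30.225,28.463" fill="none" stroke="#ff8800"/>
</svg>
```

1 u = 1 mm; y_m = 102.563 − y.

[1] `<polygon>` regular polygon, #ff8800→engrave S149 F4086: (28.867,94.771) → (41.583,70.103) → (13.862,71.424) → (28.867,94.771) (closed)

[2] `<path>` cubic bezier, #ff8800→engrave S149 F4086: (25.944,49.884) → (59.835,44.359) → (135.538,43.142) → (171.931,46.485)

[3] `<polygon>` closed polygon, #ff8800→engrave S149 F4086: (69.805,87.146) → (43.044,44.556) → (30.225,74.100) → (69.805,87.146) (closed)

(bCNC post)
(Date: synthetic)
G21
G90
G0 X28.867 Y94.771
M3 S149
G1 X41.583 Y70.103 F4086
G1 X13.862 Y71.424
G1 X28.867 Y94.771
M5
G0 X25.944 Y49.884
M3 S149
G1 X59.835 Y44.359 F4086
G1 X135.538 Y43.142
G1 X171.931 Y46.485
M5
G0 X69.805 Y87.146
M3 S149
G1 X43.044 Y44.556 F4086
G1 X30.225 Y74.100
G1 X69.805 Y87.146
M5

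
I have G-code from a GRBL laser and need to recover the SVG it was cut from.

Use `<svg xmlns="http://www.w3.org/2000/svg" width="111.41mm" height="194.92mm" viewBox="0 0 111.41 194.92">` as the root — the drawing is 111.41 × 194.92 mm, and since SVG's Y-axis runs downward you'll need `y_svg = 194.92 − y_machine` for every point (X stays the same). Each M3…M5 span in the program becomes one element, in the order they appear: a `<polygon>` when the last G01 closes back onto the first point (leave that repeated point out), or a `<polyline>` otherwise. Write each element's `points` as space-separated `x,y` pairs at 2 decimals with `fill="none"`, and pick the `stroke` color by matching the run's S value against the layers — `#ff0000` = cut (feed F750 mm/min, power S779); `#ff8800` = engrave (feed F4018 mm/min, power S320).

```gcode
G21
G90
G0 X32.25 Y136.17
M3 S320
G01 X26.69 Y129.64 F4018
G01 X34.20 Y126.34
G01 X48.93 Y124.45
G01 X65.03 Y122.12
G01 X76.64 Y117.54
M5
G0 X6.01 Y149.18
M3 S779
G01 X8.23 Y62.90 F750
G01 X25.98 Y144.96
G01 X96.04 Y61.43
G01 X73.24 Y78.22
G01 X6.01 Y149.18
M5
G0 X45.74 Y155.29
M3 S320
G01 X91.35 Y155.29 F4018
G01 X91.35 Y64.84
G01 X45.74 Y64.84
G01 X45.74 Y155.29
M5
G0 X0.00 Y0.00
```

Each laser-on run becomes one SVG element. Flip Y back into SVG space with y_svg = 194.92 − y_machine.

Run 1: S320 ⇒ engrave layer `#ff8800`. The run is open, so emit a `<polyline>` with points (Y-flipped): 32.25,58.75 26.69,65.28 34.20,68.58 48.93,70.47 65.03,72.80 76.64,77.38.

Run 2: S779 ⇒ cut layer `#ff0000`. The run returns to its start, so emit a `<polygon>` with points (Y-flipped): 6.01,45.74 8.23,132.02 25.98,49.96 96.04,133.49 73.24,116.70.

Run 3: S320 ⇒ engrave layer `#ff8800`. The run returns to its start, so emit a `<polygon>` with points (Y-flipped): 45.74,39.63 91.35,39.63 91.35,130.08 45.74,130.08.

<svg xmlns="http://www.w3.org/2000/svg" width="111.41mm" height="194.92mm" viewBox="0 0 111.41 194.92">
  <polyline points="32.25,58.75 26.69,65.28 34.20,68.58 48.93,70.47 65.03,72.80 76.64,77.38" fill="none" stroke="#ff8800"/>
  <polygon points="6.01,45.74 8.23,132.02 25.98,49.96 96.04,133.49 73.24,116.70" fill="none" stroke="#ff0000"/>
  <polygon points="45.74,39.63 91.35,39.63 91.35,130.08 45.74,130.08" fill="none" stroke="#ff8800"/>
</svg>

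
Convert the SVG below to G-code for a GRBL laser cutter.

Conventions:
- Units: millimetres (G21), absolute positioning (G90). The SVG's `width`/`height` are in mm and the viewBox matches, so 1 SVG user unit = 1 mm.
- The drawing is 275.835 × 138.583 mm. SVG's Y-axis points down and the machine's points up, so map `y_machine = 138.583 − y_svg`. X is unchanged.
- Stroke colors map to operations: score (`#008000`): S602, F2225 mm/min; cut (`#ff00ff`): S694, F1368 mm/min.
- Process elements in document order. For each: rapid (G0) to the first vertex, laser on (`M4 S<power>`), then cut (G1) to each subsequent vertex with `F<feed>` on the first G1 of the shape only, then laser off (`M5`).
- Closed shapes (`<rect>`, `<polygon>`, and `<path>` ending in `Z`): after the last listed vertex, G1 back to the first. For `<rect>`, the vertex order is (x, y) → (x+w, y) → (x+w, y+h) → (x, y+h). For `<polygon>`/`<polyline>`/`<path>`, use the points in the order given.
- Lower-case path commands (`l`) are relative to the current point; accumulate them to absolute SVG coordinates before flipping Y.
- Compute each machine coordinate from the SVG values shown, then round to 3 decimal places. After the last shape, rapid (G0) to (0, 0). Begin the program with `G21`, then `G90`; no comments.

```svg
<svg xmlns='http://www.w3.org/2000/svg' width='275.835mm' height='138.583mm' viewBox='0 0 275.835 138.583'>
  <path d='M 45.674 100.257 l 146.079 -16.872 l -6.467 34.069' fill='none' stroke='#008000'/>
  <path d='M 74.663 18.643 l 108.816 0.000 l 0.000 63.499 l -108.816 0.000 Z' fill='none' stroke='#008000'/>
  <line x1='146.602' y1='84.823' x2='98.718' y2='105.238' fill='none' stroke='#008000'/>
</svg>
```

G21
G90
G0 X45.674 Y38.326
M4 S602
G1 X191.753 Y55.198 F2225
G1 X185.286 Y21.129
M5
G0 X74.663 Y119.940
M4 S602
G1 X183.479 Y119.940 F2225
G1 X183.479 Y56.441
G1 X74.663 Y56.441
G1 X74.663 Y119.940
M5
G0 X146.602 Y53.760
M4 S602
G1 X98.718 Y33.345 F2225
M5
G0 X0.000 Y0.000

viewBox `0 0 275.835 138.583` with mm width/height → 1 unit = 1 mm. Flip: y_m = 138.583 − y_svg.

**Shape 1** — `<path>` open polyline, stroke `#008000` → score (S602, F2225). Machine vertices: (45.674,38.326) → (191.753,55.198) → (185.286,21.129). Open path.

**Shape 2** — `<path>` rectangle, stroke `#008000` → score (S602, F2225). Machine vertices: (74.663,119.940) → (183.479,119.940) → (183.479,56.441) → (74.663,56.441) → (74.663,119.940). Closed: final G1 returns to the first vertex.

**Shape 3** — `<line>` line segment, stroke `#008000` → score (S602, F2225). Machine vertices: (146.602,53.760) → (98.718,33.345). Open path.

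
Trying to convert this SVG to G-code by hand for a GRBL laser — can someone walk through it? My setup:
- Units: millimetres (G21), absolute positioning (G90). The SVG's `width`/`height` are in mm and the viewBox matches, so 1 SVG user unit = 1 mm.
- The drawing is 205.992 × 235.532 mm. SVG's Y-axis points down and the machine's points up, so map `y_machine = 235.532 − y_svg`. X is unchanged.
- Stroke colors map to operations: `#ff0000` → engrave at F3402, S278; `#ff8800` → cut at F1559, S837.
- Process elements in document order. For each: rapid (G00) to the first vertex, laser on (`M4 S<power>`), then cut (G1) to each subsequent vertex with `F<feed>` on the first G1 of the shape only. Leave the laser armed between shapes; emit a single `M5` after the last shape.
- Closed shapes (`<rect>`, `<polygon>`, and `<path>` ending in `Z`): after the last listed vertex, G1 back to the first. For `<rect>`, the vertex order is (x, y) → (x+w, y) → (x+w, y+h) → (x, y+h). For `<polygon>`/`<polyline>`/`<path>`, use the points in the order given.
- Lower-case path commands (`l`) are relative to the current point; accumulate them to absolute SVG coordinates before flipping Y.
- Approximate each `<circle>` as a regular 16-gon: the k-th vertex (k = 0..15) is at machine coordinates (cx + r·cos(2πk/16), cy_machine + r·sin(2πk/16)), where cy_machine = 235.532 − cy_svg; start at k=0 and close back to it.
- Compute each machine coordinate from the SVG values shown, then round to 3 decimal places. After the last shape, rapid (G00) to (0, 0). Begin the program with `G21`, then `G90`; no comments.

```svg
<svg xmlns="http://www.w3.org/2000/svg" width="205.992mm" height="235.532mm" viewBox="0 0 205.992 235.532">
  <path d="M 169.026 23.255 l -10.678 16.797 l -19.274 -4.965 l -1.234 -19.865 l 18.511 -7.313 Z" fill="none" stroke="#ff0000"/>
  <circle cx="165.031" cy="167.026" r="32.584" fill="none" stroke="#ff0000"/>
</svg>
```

1 u = 1 mm; y_m = 235.532 − y.

[1] `<path>` regular polygon, #ff0000→engrave S278 F3402: (169.026,212.277) → (158.348,195.480) → (139.074,200.445) → (137.840,220.310) → (156.351,227.623) → (169.026,212.277) (closed)

[2] `<circle>` circle, #ff0000→engrave S278 F3402: (197.615,68.506) → (195.135,80.975) → (188.071,91.546) → (177.500,98.610) → (165.031,101.090) → (152.562,98.610) → (141.991,91.546) → (134.927,80.975) → (132.447,68.506) → (134.927,56.037) → (141.991,45.466) → (152.562,38.402) → (165.031,35.922) → (177.500,38.402) → (188.071,45.466) → (195.135,56.037) → (197.615,68.506) (closed)

G21
G90
G00 X169.026 Y212.277
M4 S278
G1 X158.348 Y195.480 F3402
G1 X139.074 Y200.445
G1 X137.840 Y220.310
G1 X156.351 Y227.623
G1 X169.026 Y212.277
G00 X197.615 Y68.506
M4 S278
G1 X195.135 Y80.975 F3402
G1 X188.071 Y91.546
G1 X177.500 Y98.610
G1 X165.031 Y101.090
G1 X152.562 Y98.610
G1 X141.991 Y91.546
G1 X134.927 Y80.975
G1 X132.447 Y68.506
G1 X134.927 Y56.037
G1 X141.991 Y45.466
G1 X152.562 Y38.402
G1 X165.031 Y35.922
G1 X177.500 Y38.402
G1 X188.071 Y45.466
G1 X195.135 Y56.037
G1 X197.615 Y68.506
M5
G00 X0.000 Y0.000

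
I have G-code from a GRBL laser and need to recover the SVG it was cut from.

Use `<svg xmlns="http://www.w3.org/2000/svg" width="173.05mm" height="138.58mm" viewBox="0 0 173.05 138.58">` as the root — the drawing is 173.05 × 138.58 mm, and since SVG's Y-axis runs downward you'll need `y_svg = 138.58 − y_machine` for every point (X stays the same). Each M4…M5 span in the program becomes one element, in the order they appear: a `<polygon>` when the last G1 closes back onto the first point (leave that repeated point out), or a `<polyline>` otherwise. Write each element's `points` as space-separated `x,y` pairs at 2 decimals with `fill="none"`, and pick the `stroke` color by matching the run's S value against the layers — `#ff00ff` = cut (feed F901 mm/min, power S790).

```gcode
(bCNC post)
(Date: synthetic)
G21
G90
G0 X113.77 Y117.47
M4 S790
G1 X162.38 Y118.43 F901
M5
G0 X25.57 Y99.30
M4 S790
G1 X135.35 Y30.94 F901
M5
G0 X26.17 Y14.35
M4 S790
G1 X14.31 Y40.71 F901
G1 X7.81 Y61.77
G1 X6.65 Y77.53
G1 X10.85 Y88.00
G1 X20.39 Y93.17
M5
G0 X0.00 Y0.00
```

y_svg = 138.58 − y_m. Every run uses S790, so all elements get stroke `#ff00ff` (cut).

[1] open run; points: 113.77,21.11 162.38,20.15

[2] open run; points: 25.57,39.28 135.35,107.64

[3] open run; points: 26.17,124.23 14.31,97.87 7.81,76.81 6.65,61.05 10.85,50.58 20.39,45.41

<svg xmlns="http://www.w3.org/2000/svg" width="173.05mm" height="138.58mm" viewBox="0 0 173.05 138.58">
  <polyline points="113.77,21.11 162.38,20.15" fill="none" stroke="#ff00ff"/>
  <polyline points="25.57,39.28 135.35,107.64" fill="none" stroke="#ff00ff"/>
  <polyline points="26.17,124.23 14.31,97.87 7.81,76.81 6.65,61.05 10.85,50.58 20.39,45.41" fill="none" stroke="#ff00ff"/>
</svg>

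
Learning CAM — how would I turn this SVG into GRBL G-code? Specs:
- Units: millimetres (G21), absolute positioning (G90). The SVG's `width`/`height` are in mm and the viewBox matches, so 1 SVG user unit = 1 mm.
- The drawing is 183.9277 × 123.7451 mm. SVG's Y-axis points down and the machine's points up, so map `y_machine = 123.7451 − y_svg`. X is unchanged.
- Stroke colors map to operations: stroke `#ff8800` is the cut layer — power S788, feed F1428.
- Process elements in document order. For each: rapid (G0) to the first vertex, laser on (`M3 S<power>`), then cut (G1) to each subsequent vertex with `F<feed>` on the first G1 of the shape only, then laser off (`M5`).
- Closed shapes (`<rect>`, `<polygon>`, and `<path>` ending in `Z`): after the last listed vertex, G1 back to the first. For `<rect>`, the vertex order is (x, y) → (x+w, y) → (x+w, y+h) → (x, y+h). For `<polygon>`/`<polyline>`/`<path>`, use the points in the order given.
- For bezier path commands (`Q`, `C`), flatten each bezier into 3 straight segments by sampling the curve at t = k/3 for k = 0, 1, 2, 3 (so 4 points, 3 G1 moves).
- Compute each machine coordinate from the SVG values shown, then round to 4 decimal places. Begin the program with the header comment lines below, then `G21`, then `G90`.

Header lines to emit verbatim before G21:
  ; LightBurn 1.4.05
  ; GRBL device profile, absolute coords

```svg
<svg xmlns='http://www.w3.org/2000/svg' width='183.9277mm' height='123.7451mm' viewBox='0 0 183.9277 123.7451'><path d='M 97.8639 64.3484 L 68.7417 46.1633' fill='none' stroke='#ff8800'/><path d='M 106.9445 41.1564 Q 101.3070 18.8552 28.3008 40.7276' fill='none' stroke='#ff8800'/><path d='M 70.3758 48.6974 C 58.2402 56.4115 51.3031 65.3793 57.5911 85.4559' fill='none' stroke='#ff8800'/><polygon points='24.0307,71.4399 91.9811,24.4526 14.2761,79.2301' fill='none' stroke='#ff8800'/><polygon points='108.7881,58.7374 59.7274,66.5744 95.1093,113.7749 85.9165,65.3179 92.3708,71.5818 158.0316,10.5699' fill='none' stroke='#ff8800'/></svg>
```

; LightBurn 1.4.05
; GRBL device profile, absolute coords
G21
G90
G0 X97.8639 Y59.3967
M3 S788
G1 X68.7417 Y77.5818 F1428
M5
G0 X106.9445 Y82.5887
M3 S788
G1 X95.7008 Y92.5480 F1428
G1 X69.4862 Y92.6909
G1 X28.3008 Y83.0175
M5
G0 X70.3758 Y75.0477
M3 S788
G1 X60.2703 Y66.5507 F1428
G1 X55.4142 Y55.0279
G1 X57.5911 Y38.2892
M5
G0 X24.0307 Y52.3052
M3 S788
G1 X91.9811 Y99.2925 F1428
G1 X14.2761 Y44.5150
G1 X24.0307 Y52.3052
M5
G0 X108.7881 Y65.0077
M3 S788
G1 X59.7274 Y57.1707 F1428
G1 X95.1093 Y9.9702
G1 X85.9165 Y58.4272
G1 X92.3708 Y52.1633
G1 X158.0316 Y113.1752
G1 X108.7881 Y65.0077
M5

viewBox `0 0 183.9277 123.7451` with mm width/height → 1 unit = 1 mm. Flip: y_m = 123.7451 − y_svg.

**Shape 1** — `<path>` line segment, stroke `#ff8800` → cut (S788, F1428). Machine vertices: (97.8639,59.3967) → (68.7417,77.5818). Open path.

**Shape 2** — `<path>` quadratic bezier, stroke `#ff8800` → cut (S788, F1428). Control points (SVG): P0=(106.9445,41.1564), P1=(101.3070,18.8552), P2=(28.3008,40.7276); sampled at t=k/3. Machine vertices: (106.9445,82.5887) → (95.7008,92.5480) → (69.4862,92.6909) → (28.3008,83.0175). Open path.

**Shape 3** — `<path>` cubic bezier, stroke `#ff8800` → cut (S788, F1428). Control points (SVG): P0=(70.3758,48.6974), P1=(58.2402,56.4115), P2=(51.3031,65.3793), P3=(57.5911,85.4559); sampled at t=k/3. Machine vertices: (70.3758,75.0477) → (60.2703,66.5507) → (55.4142,55.0279) → (57.5911,38.2892). Open path.

**Shape 4** — `<polygon>` closed polygon, stroke `#ff8800` → cut (S788, F1428). Machine vertices: (24.0307,52.3052) → (91.9811,99.2925) → (14.2761,44.5150) → (24.0307,52.3052). Closed: final G1 returns to the first vertex.

**Shape 5** — `<polygon>` closed polygon, stroke `#ff8800` → cut (S788, F1428). Machine vertices: (108.7881,65.0077) → (59.7274,57.1707) → (95.1093,9.9702) → (85.9165,58.4272) → (92.3708,52.1633) → (158.0316,113.1752) → (108.7881,65.0077). Closed: final G1 returns to the first vertex.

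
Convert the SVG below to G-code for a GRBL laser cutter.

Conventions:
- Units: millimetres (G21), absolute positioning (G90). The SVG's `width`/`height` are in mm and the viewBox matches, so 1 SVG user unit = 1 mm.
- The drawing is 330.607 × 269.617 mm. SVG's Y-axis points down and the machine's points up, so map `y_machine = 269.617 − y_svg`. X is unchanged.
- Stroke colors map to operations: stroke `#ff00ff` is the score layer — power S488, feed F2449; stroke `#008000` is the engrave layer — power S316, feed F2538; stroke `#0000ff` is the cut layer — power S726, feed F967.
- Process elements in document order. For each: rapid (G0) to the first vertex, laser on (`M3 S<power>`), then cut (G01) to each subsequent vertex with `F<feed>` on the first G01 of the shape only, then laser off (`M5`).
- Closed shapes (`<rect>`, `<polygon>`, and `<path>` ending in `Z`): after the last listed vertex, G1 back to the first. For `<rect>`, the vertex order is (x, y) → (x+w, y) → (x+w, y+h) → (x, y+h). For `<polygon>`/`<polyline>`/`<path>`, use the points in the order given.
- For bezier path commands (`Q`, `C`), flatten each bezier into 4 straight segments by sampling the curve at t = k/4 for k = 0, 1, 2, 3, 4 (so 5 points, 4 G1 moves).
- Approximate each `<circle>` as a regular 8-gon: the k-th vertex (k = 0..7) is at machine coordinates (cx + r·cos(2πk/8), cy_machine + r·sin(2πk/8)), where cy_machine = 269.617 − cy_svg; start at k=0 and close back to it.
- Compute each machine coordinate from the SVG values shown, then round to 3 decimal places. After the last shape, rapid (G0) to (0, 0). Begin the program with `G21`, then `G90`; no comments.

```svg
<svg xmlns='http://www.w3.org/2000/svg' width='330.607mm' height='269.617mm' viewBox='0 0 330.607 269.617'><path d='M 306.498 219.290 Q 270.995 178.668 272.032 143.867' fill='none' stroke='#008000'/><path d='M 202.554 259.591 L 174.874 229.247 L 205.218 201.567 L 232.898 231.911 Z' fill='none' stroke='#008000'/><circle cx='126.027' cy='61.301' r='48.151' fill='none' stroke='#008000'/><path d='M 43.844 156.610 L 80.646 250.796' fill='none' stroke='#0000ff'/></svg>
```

1 u = 1 mm; y_m = 269.617 − y.

[1] `<path>` quadratic bezier, #008000→engrave S316 F2538: (306.498,50.327) → (291.030,70.274) → (280.130,89.494) → (273.797,107.986) → (272.032,125.750)

[2] `<path>` regular polygon, #008000→engrave S316 F2538: (202.554,10.026) → (174.874,40.370) → (205.218,68.050) → (232.898,37.706) → (202.554,10.026) (closed)

[3] `<circle>` circle, #008000→engrave S316 F2538: (174.178,208.316) → (160.075,242.364) → (126.027,256.467) → (91.979,242.364) → (77.876,208.316) → (91.979,174.268) → (126.027,160.165) → (160.075,174.268) → (174.178,208.316) (closed)

[4] `<path>` line segment, #0000ff→cut S726 F967: (43.844,113.007) → (80.646,18.821)

G21
G90
G0 X306.498 Y50.327
M3 S316
G01 X291.030 Y70.274 F2538
G01 X280.130 Y89.494
G01 X273.797 Y107.986
G01 X272.032 Y125.750
M5
G0 X202.554 Y10.026
M3 S316
G01 X174.874 Y40.370 F2538
G01 X205.218 Y68.050
G01 X232.898 Y37.706
G01 X202.554 Y10.026
M5
G0 X174.178 Y208.316
M3 S316
G01 X160.075 Y242.364 F2538
G01 X126.027 Y256.467
G01 X91.979 Y242.364
G01 X77.876 Y208.316
G01 X91.979 Y174.268
G01 X126.027 Y160.165
G01 X160.075 Y174.268
G01 X174.178 Y208.316
M5
G0 X43.844 Y113.007
M3 S726
G01 X80.646 Y18.821 F967
M5
G0 X0.000 Y0.000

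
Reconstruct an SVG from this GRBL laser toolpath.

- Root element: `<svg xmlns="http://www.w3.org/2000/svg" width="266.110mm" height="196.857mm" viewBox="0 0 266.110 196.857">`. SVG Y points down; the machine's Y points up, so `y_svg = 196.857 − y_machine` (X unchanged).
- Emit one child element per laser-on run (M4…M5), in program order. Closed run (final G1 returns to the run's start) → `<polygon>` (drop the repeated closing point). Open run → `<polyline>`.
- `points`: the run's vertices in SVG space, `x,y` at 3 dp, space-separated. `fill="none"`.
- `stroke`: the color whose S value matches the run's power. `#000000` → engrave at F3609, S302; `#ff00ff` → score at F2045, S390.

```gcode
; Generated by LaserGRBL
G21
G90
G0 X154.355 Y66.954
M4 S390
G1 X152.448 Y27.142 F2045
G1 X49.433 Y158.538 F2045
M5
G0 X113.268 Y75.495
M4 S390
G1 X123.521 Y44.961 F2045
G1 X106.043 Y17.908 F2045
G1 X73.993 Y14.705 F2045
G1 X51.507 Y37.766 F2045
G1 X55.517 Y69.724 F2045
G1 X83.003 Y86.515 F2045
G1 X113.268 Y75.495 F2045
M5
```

<svg xmlns="http://www.w3.org/2000/svg" width="266.110mm" height="196.857mm" viewBox="0 0 266.110 196.857">
  <polyline points="154.355,129.903 152.448,169.715 49.433,38.319" fill="none" stroke="#ff00ff"/>
  <polygon points="113.268,121.362 123.521,151.896 106.043,178.949 73.993,182.152 51.507,159.091 55.517,127.133 83.003,110.342" fill="none" stroke="#ff00ff"/>
</svg>

Machine Y-up, SVG Y-down with viewBox height 196.857, so y_svg = 196.857 − y_machine; X carries over. Every run uses S390, so all elements get stroke `#ff00ff` (score).

Run 1: The run is open, so emit a `<polyline>` with points (Y-flipped): 154.355,129.903 152.448,169.715 49.433,38.319.

Run 2: The run returns to its start, so emit a `<polygon>` with points (Y-flipped): 113.268,121.362 123.521,151.896 106.043,178.949 73.993,182.152 51.507,159.091 55.517,127.133 83.003,110.342.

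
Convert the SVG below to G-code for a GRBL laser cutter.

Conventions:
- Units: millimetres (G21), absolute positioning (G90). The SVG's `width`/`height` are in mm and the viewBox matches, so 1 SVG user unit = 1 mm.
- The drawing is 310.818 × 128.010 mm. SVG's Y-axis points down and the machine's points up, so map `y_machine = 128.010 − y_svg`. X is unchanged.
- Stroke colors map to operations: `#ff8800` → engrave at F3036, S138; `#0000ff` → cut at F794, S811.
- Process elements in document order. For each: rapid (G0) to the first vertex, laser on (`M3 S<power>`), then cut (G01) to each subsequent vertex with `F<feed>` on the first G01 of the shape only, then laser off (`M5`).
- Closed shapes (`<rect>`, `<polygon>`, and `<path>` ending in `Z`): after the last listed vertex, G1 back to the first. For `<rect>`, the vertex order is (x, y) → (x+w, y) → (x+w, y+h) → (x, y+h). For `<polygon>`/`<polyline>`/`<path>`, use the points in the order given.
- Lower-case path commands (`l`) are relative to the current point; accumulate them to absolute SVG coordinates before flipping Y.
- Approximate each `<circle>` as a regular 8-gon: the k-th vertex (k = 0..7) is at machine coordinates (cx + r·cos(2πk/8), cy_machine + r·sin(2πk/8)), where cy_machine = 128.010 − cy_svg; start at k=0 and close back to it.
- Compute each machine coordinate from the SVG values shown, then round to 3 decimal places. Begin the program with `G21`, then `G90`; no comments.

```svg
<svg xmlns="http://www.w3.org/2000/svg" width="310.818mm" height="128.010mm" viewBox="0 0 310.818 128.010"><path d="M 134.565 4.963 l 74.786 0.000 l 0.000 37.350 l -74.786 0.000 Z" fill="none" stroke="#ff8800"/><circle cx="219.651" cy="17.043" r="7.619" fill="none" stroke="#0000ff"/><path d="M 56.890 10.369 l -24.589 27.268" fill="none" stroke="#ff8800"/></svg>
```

G21
G90
G0 X134.565 Y123.047
M3 S138
G01 X209.351 Y123.047 F3036
G01 X209.351 Y85.697
G01 X134.565 Y85.697
G01 X134.565 Y123.047
M5
G0 X227.270 Y110.967
M3 S811
G01 X225.038 Y116.354 F794
G01 X219.651 Y118.586
G01 X214.264 Y116.354
G01 X212.032 Y110.967
G01 X214.264 Y105.580
G01 X219.651 Y103.348
G01 X225.038 Y105.580
G01 X227.270 Y110.967
M5
G0 X56.890 Y117.641
M3 S138
G01 X32.301 Y90.373 F3036
M5

viewBox `0 0 310.818 128.010` with mm width/height → 1 unit = 1 mm. Flip: y_m = 128.010 − y_svg.

**Shape 1** — `<path>` rectangle, stroke `#ff8800` → engrave (S138, F3036). Machine vertices: (134.565,123.047) → (209.351,123.047) → (209.351,85.697) → (134.565,85.697) → (134.565,123.047). Closed: final G1 returns to the first vertex.

**Shape 2** — `<circle>` circle, stroke `#0000ff` → cut (S811, F794). Machine vertices: (227.270,110.967) → (225.038,116.354) → (219.651,118.586) → (214.264,116.354) → (212.032,110.967) → (214.264,105.580) → (219.651,103.348) → (225.038,105.580) → (227.270,110.967). Closed: final G1 returns to the first vertex.

**Shape 3** — `<path>` line segment, stroke `#ff8800` → engrave (S138, F3036). Machine vertices: (56.890,117.641) → (32.301,90.373). Open path.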